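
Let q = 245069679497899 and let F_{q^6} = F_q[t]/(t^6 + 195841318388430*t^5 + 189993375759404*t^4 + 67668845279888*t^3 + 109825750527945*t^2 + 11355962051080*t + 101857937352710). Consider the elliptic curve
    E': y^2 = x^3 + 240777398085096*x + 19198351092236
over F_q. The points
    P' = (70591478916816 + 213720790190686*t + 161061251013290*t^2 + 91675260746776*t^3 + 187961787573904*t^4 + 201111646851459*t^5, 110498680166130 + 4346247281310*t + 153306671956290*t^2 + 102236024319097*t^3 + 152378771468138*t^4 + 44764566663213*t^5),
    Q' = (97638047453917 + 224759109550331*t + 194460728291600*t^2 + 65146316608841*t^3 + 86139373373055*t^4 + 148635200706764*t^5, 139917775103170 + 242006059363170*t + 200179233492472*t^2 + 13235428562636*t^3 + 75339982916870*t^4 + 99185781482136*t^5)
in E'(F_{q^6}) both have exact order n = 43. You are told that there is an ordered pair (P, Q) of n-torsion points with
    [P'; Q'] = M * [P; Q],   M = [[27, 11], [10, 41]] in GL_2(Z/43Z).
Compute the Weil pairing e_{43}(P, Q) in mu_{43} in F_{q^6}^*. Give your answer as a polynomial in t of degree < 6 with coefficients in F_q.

184257186525100 + 24608536988293*t + 141585717562805*t^2 + 135461887563020*t^3 + 7915314972591*t^4 + 158198750111744*t^5

e_{43}(aP+bQ,cP+dQ) = e_{43}(P,Q)^(ad-bc); with (a,b,c,d)=(27,11,10,41) this gives the det-43 law.
det M = 27*41 - 11*10 = 997 = 8 (mod 43); 8^{-1} = 27 (mod 43).
Double-and-add over 101011: 6-1 doublings, 4-1 additions; each step l_{T,T}/v_{2T} or l_{T,P'}/v at Q'+S for random S.
The quotient is 232336100265964 + 162940595570327*t + 102224498287744*t^2 + 218983160083742*t^3 + 77219265905860*t^4 + 72843392713297*t^5.
e_{43}(P,Q) = (232336100265964 + 162940595570327*t + 102224498287744*t^2 + 218983160083742*t^3 + 77219265905860*t^4 + 72843392713297*t^5)^{27} = 184257186525100 + 24608536988293*t + 141585717562805*t^2 + 135461887563020*t^3 + 7915314972591*t^4 + 158198750111744*t^5.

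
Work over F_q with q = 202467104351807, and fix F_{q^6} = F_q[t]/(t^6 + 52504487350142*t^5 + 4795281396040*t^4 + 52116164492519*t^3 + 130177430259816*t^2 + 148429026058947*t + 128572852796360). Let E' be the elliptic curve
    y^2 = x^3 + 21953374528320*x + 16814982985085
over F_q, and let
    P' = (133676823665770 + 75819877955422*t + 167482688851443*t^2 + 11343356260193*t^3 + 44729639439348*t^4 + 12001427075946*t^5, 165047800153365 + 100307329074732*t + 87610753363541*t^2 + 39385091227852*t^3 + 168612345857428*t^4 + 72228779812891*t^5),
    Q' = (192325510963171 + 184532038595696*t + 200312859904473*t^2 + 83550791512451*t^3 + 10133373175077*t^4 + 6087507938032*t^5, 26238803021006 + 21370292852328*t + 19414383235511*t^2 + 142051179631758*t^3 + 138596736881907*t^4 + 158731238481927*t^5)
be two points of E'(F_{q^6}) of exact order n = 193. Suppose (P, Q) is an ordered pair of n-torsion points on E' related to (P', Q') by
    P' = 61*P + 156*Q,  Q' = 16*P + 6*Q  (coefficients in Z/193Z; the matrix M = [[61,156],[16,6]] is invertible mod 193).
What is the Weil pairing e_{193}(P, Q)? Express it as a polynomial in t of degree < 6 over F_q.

Since e_{193}(P,P)=e_{193}(Q,Q)=1 and e_{193}(Q,P)=e_{193}(P,Q)^{-1}, expanding e_{193}(61*P + 156*Q,16*P + 6*Q) leaves e(P,Q)^det(M).
So e_{193}(P,Q) = e_{193}(P',Q')^{55}, since 186*55 = 1 mod 193.
Miller loop for e_{193} over F_{202467104351807^6}: bits of 193 = 11000001; 7 double steps + 2 add steps, l/v at each.
So e_{193}(P',Q') = 82304353086999 + 128811825886275*t + 39183795079424*t^2 + 32675301248452*t^3 + 43907687155333*t^4 + 127574693813977*t^5.
Raise to 55: e(P,Q) = 154007111699337 + 53395157090204*t + 186028701658046*t^2 + 122884672055369*t^3 + 54860614388260*t^4 + 116329050295594*t^5 in mu_{193}.

154007111699337 + 53395157090204*t + 186028701658046*t^2 + 122884672055369*t^3 + 54860614388260*t^4 + 116329050295594*t^5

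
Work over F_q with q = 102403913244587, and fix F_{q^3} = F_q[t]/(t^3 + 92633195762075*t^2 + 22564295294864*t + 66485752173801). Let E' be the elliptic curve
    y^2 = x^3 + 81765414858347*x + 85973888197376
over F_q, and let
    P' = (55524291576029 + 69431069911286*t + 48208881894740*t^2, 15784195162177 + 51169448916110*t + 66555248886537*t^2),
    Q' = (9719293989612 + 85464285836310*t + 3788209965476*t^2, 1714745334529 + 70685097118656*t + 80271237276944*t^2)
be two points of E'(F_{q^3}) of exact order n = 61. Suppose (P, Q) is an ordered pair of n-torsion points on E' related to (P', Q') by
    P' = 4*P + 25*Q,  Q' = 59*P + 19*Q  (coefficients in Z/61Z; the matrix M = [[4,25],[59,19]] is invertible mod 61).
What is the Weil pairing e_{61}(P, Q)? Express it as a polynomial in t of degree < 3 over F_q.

Under M = [[4,25],[59,19]] in GL_2(Z/61), e_{61}(P',Q') = e_{61}(P,Q)^(4*19-25*59 mod 61).
4*19 - 25*59 = -1399; reduced mod 61: det = 4, inverse 46.
Run Miller on y^2=x^3+81765414858347*x+85973888197376 over F_{102403913244587}: ladder 111101 (6 bits); e = f_P(D_Q)/f_Q(D_P).
Result: e(P',Q') = 14462222235033 + 2409838447377*t + 101956967307924*t^2.
Raise to 46: e(P,Q) = 39044507890802 + 67014519659490*t + 59763261421025*t^2 in mu_{61}.

39044507890802 + 67014519659490*t + 59763261421025*t^2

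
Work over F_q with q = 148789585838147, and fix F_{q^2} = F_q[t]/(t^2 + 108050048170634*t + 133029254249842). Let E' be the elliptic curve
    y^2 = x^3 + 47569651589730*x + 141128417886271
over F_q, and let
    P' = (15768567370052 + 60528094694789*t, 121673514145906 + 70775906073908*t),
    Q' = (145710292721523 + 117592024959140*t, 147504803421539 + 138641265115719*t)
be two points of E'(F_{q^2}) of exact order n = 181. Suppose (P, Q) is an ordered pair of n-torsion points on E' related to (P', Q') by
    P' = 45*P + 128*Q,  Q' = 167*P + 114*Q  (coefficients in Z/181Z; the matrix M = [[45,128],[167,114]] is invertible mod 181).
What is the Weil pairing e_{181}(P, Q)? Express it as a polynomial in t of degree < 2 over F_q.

Alternating bilinearity on E[181] (values in mu_{181} in F_{148789585838147^2}) gives e(P',Q') = e(P,Q)^det(M).
So e_{181}(P,Q) = e_{181}(P',Q')^{144}, since 44*144 = 1 mod 181.
Run Miller on y^2=x^3+47569651589730*x+141128417886271 over F_{148789585838147}: ladder 10110101 (8 bits); e = f_P(D_Q)/f_Q(D_P).
The quotient is 137646352925926 + 147421112041472*t.
(137646352925926 + 147421112041472*t)^{144} mod (148789585838147,f) = 94939094079376 + 53635771055120*t.

94939094079376 + 53635771055120*t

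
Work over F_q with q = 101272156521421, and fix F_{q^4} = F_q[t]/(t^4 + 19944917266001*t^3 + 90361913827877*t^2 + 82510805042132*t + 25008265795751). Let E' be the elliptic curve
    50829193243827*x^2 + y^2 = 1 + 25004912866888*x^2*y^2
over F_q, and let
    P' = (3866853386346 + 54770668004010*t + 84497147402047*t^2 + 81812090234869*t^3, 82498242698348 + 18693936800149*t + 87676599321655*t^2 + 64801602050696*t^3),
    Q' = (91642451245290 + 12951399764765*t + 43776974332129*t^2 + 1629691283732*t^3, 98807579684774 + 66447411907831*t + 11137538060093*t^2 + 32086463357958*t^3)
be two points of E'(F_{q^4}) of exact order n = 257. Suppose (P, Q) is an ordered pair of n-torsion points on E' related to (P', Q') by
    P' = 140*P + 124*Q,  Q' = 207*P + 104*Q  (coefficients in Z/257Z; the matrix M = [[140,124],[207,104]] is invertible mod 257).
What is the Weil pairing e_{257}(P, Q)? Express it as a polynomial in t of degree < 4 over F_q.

Alternating bilinearity on E[257] (values in mu_{257} in F_{101272156521421^4}) gives e(P',Q') = e(P,Q)^det(M).
det(M) mod 257 = 200; its inverse in (Z/257)^* is 9 (check: 200*9 mod 257 = 1).
Edwards a_E,d_E -> Montgomery A=45931792917758,B=63362772254446 -> Weierstrass 71052307053111,54402264831213 via alpha=97032481452970,beta=31774109224590.
Miller loop for e_{257} over F_{101272156521421^4}: bits of 257 = 100000001; 8 double steps + 1 add steps, l/v at each.
Result: e(P',Q') = 88316266389923 + 79599159068204*t + 63594806309377*t^2 + 9183626607367*t^3.
Finally e_{257}(P,Q) = 78416469170442 + 74150993886476*t + 1086841586735*t^2 + 33165545213287*t^3.

78416469170442 + 74150993886476*t + 1086841586735*t^2 + 33165545213287*t^3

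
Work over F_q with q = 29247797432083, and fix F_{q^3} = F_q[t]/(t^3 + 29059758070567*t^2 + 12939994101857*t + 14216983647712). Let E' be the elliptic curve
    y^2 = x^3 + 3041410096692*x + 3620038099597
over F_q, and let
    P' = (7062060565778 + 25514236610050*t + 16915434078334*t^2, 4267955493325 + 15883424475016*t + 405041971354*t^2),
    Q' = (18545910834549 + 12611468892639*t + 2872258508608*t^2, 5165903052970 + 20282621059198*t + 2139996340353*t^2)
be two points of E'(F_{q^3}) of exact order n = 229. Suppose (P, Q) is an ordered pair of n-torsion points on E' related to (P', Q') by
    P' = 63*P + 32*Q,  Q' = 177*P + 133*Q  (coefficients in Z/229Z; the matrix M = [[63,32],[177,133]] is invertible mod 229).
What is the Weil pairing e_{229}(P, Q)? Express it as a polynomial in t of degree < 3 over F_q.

27373669694745 + 13601272760114*t + 19045838477589*t^2

Since e_{229}(P,P)=e_{229}(Q,Q)=1 and e_{229}(Q,P)=e_{229}(P,Q)^{-1}, expanding e_{229}(63*P + 32*Q,177*P + 133*Q) leaves e(P,Q)^det(M).
det M = 63*133 - 32*177 = 2715 = 196 (mod 229); 196^{-1} = 111 (mod 229).
n = 229 = (11100101)_2 (8 bits, wt 5); accumulate f_{229,P'}(Q'+S)/f_{229,P'}(S) along the 7-step ladder.
f_P(D_Q)/f_Q(D_P) = 27514228223317 + 22096832868571*t + 14714039761203*t^2.
e_{229}(P,Q) = (27514228223317 + 22096832868571*t + 14714039761203*t^2)^{111} = 27373669694745 + 13601272760114*t + 19045838477589*t^2.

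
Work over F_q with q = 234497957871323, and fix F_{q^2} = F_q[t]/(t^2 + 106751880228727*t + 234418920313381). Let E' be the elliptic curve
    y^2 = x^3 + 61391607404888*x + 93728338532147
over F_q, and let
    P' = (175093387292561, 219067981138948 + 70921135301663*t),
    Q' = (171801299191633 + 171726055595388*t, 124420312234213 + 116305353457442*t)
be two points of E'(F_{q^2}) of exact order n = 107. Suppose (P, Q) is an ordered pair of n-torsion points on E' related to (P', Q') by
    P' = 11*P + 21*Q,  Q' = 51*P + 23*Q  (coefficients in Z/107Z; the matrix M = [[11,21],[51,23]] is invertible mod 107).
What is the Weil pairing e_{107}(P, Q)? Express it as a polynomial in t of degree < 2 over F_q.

33674768106874 + 142594169776096*t

Under M = [[11,21],[51,23]] in GL_2(Z/107), e_{107}(P',Q') = e_{107}(P,Q)^(11*23-21*51 mod 107).
det(M) mod 107 = 38; its inverse in (Z/107)^* is 31 (check: 38*31 mod 107 = 1).
Build f_{107,P'} and f_{107,Q'} via the 7-bit ladder of 107=1101011_2; evaluate at shifted divisors; quotient in F_{234497957871323^2}.
So e_{107}(P',Q') = 94225009338454 + 23013378519011*t.
Thus e_{107}(P,Q) = 33674768106874 + 142594169776096*t.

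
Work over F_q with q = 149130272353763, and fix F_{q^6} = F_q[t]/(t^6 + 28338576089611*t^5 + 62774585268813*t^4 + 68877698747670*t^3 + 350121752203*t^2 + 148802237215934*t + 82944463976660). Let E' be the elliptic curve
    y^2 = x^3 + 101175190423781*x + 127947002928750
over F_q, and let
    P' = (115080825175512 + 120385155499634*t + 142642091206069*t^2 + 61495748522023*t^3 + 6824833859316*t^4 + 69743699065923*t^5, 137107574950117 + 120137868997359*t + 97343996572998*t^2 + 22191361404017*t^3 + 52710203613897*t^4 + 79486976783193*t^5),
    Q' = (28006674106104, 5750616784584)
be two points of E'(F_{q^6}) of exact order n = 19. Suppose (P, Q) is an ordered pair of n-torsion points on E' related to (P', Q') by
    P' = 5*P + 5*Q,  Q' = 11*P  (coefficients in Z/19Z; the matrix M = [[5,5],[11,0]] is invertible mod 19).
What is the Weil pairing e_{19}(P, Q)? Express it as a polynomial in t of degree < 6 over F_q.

e_{19}(aP+bQ,cP+dQ) = e_{19}(P,Q)^(ad-bc); with (a,b,c,d)=(5,5,11,0) this gives the det-19 law.
5*0 - 5*11 = -55; reduced mod 19: det = 2, inverse 10.
Build f_{19,P'} and f_{19,Q'} via the 5-bit ladder of 19=10011_2; evaluate at shifted divisors; quotient in F_{149130272353763^6}.
f_P(D_Q)/f_Q(D_P) = 31974053338803 + 49371512416552*t + 111679413455638*t^2 + 107805394454231*t^3 + 86985640423052*t^4 + 78706470577045*t^5.
Hence e(P,Q) = 42332109314605 + 41009609964091*t + 59500297099395*t^2 + 20936521660596*t^3 + 144395342245970*t^4 + 117570250560595*t^5 in F_{149130272353763^6}^*.

42332109314605 + 41009609964091*t + 59500297099395*t^2 + 20936521660596*t^3 + 144395342245970*t^4 + 117570250560595*t^5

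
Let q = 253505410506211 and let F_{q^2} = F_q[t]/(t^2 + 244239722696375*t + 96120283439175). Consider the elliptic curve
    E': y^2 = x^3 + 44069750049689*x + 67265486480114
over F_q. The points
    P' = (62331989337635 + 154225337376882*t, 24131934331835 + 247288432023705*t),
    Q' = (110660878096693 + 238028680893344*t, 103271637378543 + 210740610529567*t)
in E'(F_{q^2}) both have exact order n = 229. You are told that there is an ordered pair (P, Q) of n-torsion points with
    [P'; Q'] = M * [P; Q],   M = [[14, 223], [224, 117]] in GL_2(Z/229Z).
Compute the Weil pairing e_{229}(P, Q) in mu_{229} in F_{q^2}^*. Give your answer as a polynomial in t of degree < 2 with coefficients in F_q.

209523106300202 + 57635830573236*t

e_{229} is bilinear + alternating on E[229], so e_{229}(14*P + 223*Q, 224*P + 117*Q) = e_{229}(P,Q)^(14*117-223*224).
Hence e(P,Q) = e(P',Q')^{46} where 46 = 5^{-1} mod 229.
8-bit Miller (11100101) on E'/F_{253505410506211} with a'=44069750049689, b'=67265486480114: accumulate tangent/chord ratios at Q'+S and P'+S'.
f_P(D_Q)/f_Q(D_P) = 141066068596475 + 100401816270329*t.
Finally e_{229}(P,Q) = 209523106300202 + 57635830573236*t.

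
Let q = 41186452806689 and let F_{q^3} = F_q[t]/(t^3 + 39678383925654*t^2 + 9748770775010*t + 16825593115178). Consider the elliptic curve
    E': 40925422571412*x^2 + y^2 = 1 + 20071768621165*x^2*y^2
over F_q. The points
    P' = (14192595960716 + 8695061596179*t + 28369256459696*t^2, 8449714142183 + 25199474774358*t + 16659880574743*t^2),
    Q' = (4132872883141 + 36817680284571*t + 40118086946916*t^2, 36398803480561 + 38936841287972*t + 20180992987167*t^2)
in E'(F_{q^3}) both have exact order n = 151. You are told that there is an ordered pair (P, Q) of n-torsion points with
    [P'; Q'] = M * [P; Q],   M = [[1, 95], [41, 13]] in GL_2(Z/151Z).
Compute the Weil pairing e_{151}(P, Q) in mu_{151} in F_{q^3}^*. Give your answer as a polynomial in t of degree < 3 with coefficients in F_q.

Since e_{151}(P,P)=e_{151}(Q,Q)=1 and e_{151}(Q,P)=e_{151}(P,Q)^{-1}, expanding e_{151}(1*P + 95*Q,41*P + 13*Q) leaves e(P,Q)^det(M).
Inverting 44 mod 151: 127. Thus e_{151}(P,Q) = e(P',Q')^{127}.
Map (x,y)_Ed via u=(1+y)/(1-y), v=(1+y)/((1-y)x) to Montgomery A=35218328007781,B=20501704772327; then to (a',b')=(17465943540301,38123932637171).
Build f_{151,P'} and f_{151,Q'} via the 8-bit ladder of 151=10010111_2; evaluate at shifted divisors; quotient in F_{41186452806689^3}.
f_P(D_Q)/f_Q(D_P) = 13459593168234 + 27681653971004*t + 19170231721220*t^2.
Finally e_{151}(P,Q) = 4967653240027 + 37221518913226*t + 24253269235070*t^2.

4967653240027 + 37221518913226*t + 24253269235070*t^2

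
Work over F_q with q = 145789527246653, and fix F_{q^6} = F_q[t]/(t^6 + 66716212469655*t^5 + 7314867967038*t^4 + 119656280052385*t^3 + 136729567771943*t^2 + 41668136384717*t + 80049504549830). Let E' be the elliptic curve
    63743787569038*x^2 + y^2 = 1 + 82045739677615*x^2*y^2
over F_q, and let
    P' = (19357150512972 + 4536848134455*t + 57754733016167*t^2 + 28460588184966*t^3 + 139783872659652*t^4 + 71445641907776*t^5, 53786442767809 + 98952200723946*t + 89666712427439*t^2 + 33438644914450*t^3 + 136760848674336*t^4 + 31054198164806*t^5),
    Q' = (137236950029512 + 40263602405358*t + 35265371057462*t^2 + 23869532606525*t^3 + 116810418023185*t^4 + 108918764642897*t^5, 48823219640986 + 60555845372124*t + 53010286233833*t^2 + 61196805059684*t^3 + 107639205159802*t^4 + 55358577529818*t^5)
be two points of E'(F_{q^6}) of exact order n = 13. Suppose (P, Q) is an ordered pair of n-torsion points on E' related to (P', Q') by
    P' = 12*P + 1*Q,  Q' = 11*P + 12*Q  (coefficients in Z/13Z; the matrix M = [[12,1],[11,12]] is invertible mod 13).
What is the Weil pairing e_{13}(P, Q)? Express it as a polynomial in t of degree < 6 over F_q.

72076393577904 + 76046950866233*t + 16102844626803*t^2 + 24381194859324*t^3 + 87313833639066*t^4 + 121992356818502*t^5

Under M = [[12,1],[11,12]] in GL_2(Z/13), e_{13}(P',Q') = e_{13}(P,Q)^(12*12-1*11 mod 13).
det(M) mod 13 = 3; its inverse in (Z/13)^* is 9 (check: 3*9 mod 13 = 1).
Edwards->Montgomery: u=(1+y)/(1-y), v=u/x -> 67156629923430v^2=u^3+u; then x_W=31871893784519u: y^2=x^3+28736385802517*x.
4-bit Miller (1101) on E'/F_{145789527246653} with a'=28736385802517, b'=0: accumulate tangent/chord ratios at Q'+S and P'+S'.
So e_{13}(P',Q') = 35451231960672 + 92053729107310*t + 48527411702029*t^2 + 108576623930842*t^3 + 105785657843853*t^4 + 33105331519027*t^5.
Raise to 9: e(P,Q) = 72076393577904 + 76046950866233*t + 16102844626803*t^2 + 24381194859324*t^3 + 87313833639066*t^4 + 121992356818502*t^5 in mu_{13}.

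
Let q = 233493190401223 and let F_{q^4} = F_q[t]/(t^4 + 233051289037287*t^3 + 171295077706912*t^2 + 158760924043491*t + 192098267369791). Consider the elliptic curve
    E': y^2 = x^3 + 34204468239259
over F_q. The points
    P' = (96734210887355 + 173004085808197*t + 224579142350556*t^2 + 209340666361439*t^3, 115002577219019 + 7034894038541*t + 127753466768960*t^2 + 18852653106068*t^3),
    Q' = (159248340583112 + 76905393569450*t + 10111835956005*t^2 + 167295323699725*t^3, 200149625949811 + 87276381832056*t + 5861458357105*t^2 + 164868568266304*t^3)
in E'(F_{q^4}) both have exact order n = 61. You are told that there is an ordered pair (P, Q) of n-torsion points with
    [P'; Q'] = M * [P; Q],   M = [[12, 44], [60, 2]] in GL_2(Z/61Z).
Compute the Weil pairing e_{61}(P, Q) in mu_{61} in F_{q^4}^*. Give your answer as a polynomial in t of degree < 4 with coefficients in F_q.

206280747448225 + 77755079211541*t + 61560883188744*t^2 + 142866067978559*t^3

The 61-Weil pairing on E[61] over F_{233493190401223} is alternating-bilinear: e_{61}(P',Q') = e_{61}(P,Q)^det(M).
det(M) mod 61 = 7; its inverse in (Z/61)^* is 35 (check: 7*35 mod 61 = 1).
Build f_{61,P'} and f_{61,Q'} via the 6-bit ladder of 61=111101_2; evaluate at shifted divisors; quotient in F_{233493190401223^4}.
The quotient is 461014586695 + 114415943169955*t + 67171943740067*t^2 + 168357498675676*t^3.
Hence e(P,Q) = 206280747448225 + 77755079211541*t + 61560883188744*t^2 + 142866067978559*t^3 in F_{233493190401223^4}^*.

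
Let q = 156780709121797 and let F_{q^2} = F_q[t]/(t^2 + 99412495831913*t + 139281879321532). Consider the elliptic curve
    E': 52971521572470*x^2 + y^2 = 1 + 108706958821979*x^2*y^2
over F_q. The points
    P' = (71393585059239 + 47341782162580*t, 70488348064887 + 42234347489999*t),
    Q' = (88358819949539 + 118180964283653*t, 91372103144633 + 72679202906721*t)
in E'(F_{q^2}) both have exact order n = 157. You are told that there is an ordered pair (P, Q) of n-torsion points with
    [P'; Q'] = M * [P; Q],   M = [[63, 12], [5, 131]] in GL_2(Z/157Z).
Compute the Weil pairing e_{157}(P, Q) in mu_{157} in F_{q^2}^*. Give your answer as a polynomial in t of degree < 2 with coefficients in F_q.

Under M = [[63,12],[5,131]] in GL_2(Z/157), e_{157}(P',Q') = e_{157}(P,Q)^(63*131-12*5 mod 157).
det(M) mod 157 = 29; its inverse in (Z/157)^* is 65 (check: 29*65 mod 157 = 1).
Edwards->Montgomery: u=(1+y)/(1-y), v=u/x -> 131075922427081v^2=u^3+57826231077997u^2+u; then x_W=25261317968072u+53076531586041: y^2=x^3+89238885225339*x+304221498433.
Build f_{157,P'} and f_{157,Q'} via the 8-bit ladder of 157=10011101_2; evaluate at shifted divisors; quotient in F_{156780709121797^2}.
Miller gives e_{157}(P',Q') = 91912905290960 + 137096607080498*t in F_{156780709121797^2}.
(91912905290960 + 137096607080498*t)^{65} mod (156780709121797,f) = 51123374333576 + 3720815850532*t.

51123374333576 + 3720815850532*t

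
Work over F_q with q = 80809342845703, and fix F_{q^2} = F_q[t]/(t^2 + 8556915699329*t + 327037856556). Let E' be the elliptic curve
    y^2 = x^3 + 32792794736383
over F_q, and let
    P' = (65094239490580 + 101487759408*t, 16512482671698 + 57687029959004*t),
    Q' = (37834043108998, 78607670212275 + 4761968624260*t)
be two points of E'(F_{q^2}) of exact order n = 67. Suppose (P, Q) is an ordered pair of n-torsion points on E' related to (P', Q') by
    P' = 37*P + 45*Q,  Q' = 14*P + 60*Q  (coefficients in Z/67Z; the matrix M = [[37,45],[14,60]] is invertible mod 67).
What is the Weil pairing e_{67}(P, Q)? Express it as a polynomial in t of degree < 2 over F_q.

Under M = [[37,45],[14,60]] in GL_2(Z/67), e_{67}(P',Q') = e_{67}(P,Q)^(37*60-45*14 mod 67).
Inverting 49 mod 67: 26. Thus e_{67}(P,Q) = e(P',Q')^{26}.
Double-and-add over 1000011: 7-1 doublings, 3-1 additions; each step l_{T,T}/v_{2T} or l_{T,P'}/v at Q'+S for random S.
f_P(D_Q)/f_Q(D_P) = 26729775522131 + 14955978644899*t.
e_{67}(P,Q) = (26729775522131 + 14955978644899*t)^{26} = 77931762189816 + 39165341796772*t.

77931762189816 + 39165341796772*t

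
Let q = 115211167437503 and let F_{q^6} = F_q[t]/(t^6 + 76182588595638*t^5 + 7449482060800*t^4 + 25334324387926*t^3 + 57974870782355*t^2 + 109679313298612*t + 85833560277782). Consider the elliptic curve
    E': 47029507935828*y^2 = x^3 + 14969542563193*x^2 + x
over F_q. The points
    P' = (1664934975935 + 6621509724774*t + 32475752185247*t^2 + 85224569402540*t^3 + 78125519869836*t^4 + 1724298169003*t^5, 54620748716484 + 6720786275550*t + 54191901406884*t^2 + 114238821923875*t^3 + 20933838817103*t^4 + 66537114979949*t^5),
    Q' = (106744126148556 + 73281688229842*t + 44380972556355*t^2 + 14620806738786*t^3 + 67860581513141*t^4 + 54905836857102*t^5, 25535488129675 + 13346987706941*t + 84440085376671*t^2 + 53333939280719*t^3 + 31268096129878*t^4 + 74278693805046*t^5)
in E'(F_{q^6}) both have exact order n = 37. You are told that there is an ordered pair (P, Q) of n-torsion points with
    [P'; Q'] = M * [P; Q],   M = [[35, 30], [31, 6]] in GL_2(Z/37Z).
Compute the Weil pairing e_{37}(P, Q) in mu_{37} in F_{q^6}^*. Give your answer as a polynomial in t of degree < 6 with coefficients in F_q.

e_{37}(aP+bQ,cP+dQ) = e_{37}(P,Q)^(ad-bc); with (a,b,c,d)=(35,30,31,6) this gives the det-37 law.
35*6 - 30*31 = -720; reduced mod 37: det = 20, inverse 13.
Undo Montgomery via alpha=33810041870459, beta=48889309808334: (a',b')=(32824953140428,20156598627091) over F_{115211167437503}.
Build f_{37,P'} and f_{37,Q'} via the 6-bit ladder of 37=100101_2; evaluate at shifted divisors; quotient in F_{115211167437503^6}.
So e_{37}(P',Q') = 24761602119665 + 10833459269682*t + 85258743057702*t^2 + 15703712393944*t^3 + 87046173980186*t^4 + 104340549976135*t^5.
Hence e(P,Q) = 91574947039323 + 110376869508231*t + 82842223001444*t^2 + 78725073670084*t^3 + 40736163601203*t^4 + 73626866909530*t^5 in F_{115211167437503^6}^*.

91574947039323 + 110376869508231*t + 82842223001444*t^2 + 78725073670084*t^3 + 40736163601203*t^4 + 73626866909530*t^5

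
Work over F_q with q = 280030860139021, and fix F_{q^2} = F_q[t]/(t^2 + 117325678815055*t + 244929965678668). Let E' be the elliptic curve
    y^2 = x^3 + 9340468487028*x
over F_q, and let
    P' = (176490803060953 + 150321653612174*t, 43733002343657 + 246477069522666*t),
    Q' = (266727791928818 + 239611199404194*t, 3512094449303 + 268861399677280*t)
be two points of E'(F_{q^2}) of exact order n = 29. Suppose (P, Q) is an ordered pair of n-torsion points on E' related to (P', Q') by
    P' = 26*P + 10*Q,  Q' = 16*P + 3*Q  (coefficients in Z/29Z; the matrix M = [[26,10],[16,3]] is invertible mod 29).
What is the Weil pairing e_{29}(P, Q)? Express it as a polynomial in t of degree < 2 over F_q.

257269804765808 + 268306958687335*t

The 29-Weil pairing on E[29] over F_{280030860139021} is alternating-bilinear: e_{29}(P',Q') = e_{29}(P,Q)^det(M).
det(M) mod 29 = 5; its inverse in (Z/29)^* is 6 (check: 5*6 mod 29 = 1).
5-bit Miller (11101) on E'/F_{280030860139021} with a'=9340468487028, b'=0: accumulate tangent/chord ratios at Q'+S and P'+S'.
Result: e(P',Q') = 39684801218067 + 64027222622589*t.
e_{29}(P,Q) = (39684801218067 + 64027222622589*t)^{6} = 257269804765808 + 268306958687335*t.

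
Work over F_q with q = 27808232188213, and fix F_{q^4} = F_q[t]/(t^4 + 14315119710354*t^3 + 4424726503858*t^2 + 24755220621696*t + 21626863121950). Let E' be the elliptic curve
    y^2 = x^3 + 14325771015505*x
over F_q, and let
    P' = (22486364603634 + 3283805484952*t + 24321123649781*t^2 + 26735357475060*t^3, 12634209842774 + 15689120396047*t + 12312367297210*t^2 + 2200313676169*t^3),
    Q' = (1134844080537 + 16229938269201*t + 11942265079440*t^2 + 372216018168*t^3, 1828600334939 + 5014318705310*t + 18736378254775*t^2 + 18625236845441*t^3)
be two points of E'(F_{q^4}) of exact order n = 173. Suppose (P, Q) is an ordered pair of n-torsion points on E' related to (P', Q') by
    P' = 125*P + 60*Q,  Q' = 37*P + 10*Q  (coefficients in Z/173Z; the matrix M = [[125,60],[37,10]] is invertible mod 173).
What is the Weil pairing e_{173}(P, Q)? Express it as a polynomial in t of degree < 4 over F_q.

Alternating bilinearity on E[173] (values in mu_{173} in F_{27808232188213^4}) gives e(P',Q') = e(P,Q)^det(M).
125*10 - 60*37 = -970; reduced mod 173: det = 68, inverse 28.
8-bit Miller (10101101) on E'/F_{27808232188213} with a'=14325771015505, b'=0: accumulate tangent/chord ratios at Q'+S and P'+S'.
The quotient is 26132742122852 + 4350243065541*t + 1883383313598*t^2 + 6620330812681*t^3.
Raise to 28: e(P,Q) = 27796934027041 + 6057292959391*t + 8450605684188*t^2 + 12410527362416*t^3 in mu_{173}.

27796934027041 + 6057292959391*t + 8450605684188*t^2 + 12410527362416*t^3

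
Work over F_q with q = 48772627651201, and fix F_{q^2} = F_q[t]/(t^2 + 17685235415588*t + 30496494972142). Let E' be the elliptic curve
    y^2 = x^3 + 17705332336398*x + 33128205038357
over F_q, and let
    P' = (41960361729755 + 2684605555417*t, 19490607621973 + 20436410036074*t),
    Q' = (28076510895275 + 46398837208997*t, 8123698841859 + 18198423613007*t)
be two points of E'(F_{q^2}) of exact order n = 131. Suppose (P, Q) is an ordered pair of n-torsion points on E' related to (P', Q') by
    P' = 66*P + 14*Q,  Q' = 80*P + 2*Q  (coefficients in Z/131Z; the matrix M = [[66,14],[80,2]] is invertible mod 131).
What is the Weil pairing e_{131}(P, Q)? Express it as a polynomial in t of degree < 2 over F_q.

e_{131}(aP+bQ,cP+dQ) = e_{131}(P,Q)^(ad-bc); with (a,b,c,d)=(66,14,80,2) this gives the det-131 law.
det(M) mod 131 = 60; its inverse in (Z/131)^* is 107 (check: 60*107 mod 131 = 1).
Double-and-add over 10000011: 8-1 doublings, 3-1 additions; each step l_{T,T}/v_{2T} or l_{T,P'}/v at Q'+S for random S.
e_{131}(P',Q') = 25254833776353 + 41978275906367*t.
Thus e_{131}(P,Q) = 43656617065350 + 43384821709460*t.

43656617065350 + 43384821709460*t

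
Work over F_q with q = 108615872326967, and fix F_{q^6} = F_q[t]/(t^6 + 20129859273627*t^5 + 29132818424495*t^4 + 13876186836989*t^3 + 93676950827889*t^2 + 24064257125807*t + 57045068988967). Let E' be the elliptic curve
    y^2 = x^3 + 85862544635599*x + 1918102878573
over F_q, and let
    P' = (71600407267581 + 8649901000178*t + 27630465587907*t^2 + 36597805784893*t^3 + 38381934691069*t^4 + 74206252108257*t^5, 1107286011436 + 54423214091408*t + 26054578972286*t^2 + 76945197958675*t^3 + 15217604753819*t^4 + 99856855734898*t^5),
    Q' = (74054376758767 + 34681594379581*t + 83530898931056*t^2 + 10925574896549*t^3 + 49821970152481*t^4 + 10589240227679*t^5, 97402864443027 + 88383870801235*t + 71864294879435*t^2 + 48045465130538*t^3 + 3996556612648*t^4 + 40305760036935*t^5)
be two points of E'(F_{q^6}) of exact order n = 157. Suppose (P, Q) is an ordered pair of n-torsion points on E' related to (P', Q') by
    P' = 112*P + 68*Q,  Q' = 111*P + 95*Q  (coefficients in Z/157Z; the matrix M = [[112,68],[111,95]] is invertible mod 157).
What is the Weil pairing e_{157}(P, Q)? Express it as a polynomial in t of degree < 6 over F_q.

Alternating bilinearity on E[157] (values in mu_{157} in F_{108615872326967^6}) gives e(P',Q') = e(P,Q)^det(M).
So e_{157}(P,Q) = e_{157}(P',Q')^{121}, since 109*121 = 1 mod 157.
Double-and-add over 10011101: 8-1 doublings, 5-1 additions; each step l_{T,T}/v_{2T} or l_{T,P'}/v at Q'+S for random S.
The quotient is 47437620218162 + 104601805262575*t + 27223864455837*t^2 + 9674573590986*t^3 + 3357070063824*t^4 + 21315023961021*t^5.
Hence e(P,Q) = 76554684571671 + 13489526284773*t + 11727029759530*t^2 + 41028895152593*t^3 + 64023231750912*t^4 + 21105287115970*t^5 in F_{108615872326967^6}^*.

76554684571671 + 13489526284773*t + 11727029759530*t^2 + 41028895152593*t^3 + 64023231750912*t^4 + 21105287115970*t^5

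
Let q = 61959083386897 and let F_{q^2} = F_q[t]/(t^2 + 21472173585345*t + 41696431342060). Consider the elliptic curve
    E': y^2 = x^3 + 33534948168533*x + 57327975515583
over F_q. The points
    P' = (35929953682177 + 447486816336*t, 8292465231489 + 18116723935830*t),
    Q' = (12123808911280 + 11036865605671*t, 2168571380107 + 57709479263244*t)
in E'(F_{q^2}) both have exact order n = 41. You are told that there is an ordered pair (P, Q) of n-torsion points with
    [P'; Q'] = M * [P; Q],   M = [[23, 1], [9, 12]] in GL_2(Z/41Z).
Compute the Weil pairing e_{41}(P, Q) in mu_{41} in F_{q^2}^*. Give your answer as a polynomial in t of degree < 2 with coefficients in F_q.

e_{41}(aP+bQ,cP+dQ) = e_{41}(P,Q)^(ad-bc); with (a,b,c,d)=(23,1,9,12) this gives the det-41 law.
Inverting 21 mod 41: 2. Thus e_{41}(P,Q) = e(P',Q')^{2}.
Run Miller on y^2=x^3+33534948168533*x+57327975515583 over F_{61959083386897}: ladder 101001 (6 bits); e = f_P(D_Q)/f_Q(D_P).
The quotient is 61699603988618 + 43867279509023*t.
Finally e_{41}(P,Q) = 7706647701536 + 4744991097807*t.

7706647701536 + 4744991097807*t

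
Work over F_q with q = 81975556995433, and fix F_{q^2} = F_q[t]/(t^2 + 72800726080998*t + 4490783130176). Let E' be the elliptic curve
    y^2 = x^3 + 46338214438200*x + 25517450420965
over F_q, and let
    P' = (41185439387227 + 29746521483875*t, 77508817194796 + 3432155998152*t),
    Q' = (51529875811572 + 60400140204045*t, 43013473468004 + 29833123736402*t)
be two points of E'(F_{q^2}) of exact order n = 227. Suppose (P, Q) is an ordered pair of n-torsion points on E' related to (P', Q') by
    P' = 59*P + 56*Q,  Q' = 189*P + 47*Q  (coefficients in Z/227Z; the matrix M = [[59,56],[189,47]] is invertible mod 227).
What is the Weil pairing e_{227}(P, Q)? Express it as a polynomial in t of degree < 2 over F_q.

e_{227}(aP+bQ,cP+dQ) = e_{227}(P,Q)^(ad-bc); with (a,b,c,d)=(59,56,189,47) this gives the det-227 law.
So e_{227}(P,Q) = e_{227}(P',Q')^{144}, since 134*144 = 1 mod 227.
Double-and-add over 11100011: 8-1 doublings, 5-1 additions; each step l_{T,T}/v_{2T} or l_{T,P'}/v at Q'+S for random S.
Miller gives e_{227}(P',Q') = 21623447918921 + 10160458200185*t in F_{81975556995433^2}.
Thus e_{227}(P,Q) = 8439611022231 + 21794406839623*t.

8439611022231 + 21794406839623*t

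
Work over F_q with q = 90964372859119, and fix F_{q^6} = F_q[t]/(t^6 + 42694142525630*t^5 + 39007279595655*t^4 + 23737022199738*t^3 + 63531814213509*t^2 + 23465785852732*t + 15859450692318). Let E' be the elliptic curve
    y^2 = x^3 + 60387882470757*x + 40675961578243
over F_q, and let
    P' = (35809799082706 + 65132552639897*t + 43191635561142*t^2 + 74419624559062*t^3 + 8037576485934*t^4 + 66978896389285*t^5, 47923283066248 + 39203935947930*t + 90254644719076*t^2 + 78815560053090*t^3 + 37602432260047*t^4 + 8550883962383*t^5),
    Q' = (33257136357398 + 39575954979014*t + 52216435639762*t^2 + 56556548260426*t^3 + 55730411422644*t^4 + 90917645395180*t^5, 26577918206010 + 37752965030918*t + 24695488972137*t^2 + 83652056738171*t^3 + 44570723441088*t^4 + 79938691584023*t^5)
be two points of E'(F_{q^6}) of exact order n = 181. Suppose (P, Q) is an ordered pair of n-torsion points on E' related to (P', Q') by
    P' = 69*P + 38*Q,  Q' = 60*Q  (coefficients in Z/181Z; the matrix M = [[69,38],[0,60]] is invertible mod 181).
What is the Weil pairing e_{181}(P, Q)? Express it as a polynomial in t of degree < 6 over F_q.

60993164850819 + 20465188826890*t + 15435566766162*t^2 + 89410611444484*t^3 + 50668827762994*t^4 + 28343355921726*t^5

Under M = [[69,38],[0,60]] in GL_2(Z/181), e_{181}(P',Q') = e_{181}(P,Q)^(69*60-38*0 mod 181).
69*60 - 38*0 = 4140; reduced mod 181: det = 158, inverse 118.
Double-and-add over 10110101: 8-1 doublings, 5-1 additions; each step l_{T,T}/v_{2T} or l_{T,P'}/v at Q'+S for random S.
Miller gives e_{181}(P',Q') = 45201545478155 + 14053776045928*t + 43038128361305*t^2 + 17428454772169*t^3 + 89808602974592*t^4 + 58796336606288*t^5 in F_{90964372859119^6}.
e_{181}(P,Q) = (45201545478155 + 14053776045928*t + 43038128361305*t^2 + 17428454772169*t^3 + 89808602974592*t^4 + 58796336606288*t^5)^{118} = 60993164850819 + 20465188826890*t + 15435566766162*t^2 + 89410611444484*t^3 + 50668827762994*t^4 + 28343355921726*t^5.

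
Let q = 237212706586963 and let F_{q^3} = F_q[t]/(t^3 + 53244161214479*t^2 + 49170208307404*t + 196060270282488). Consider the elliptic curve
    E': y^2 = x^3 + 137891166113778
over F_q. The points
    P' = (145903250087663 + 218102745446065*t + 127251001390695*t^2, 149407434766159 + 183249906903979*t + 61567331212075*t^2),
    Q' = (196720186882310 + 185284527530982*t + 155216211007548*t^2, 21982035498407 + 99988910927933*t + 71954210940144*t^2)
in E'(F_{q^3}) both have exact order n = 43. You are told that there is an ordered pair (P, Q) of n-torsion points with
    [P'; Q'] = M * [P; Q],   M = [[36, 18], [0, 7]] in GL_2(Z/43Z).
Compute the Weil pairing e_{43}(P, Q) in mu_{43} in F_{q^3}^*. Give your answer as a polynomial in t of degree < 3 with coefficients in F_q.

1049620652889 + 2177401677247*t + 33627227731007*t^2

The 43-Weil pairing on E[43] over F_{237212706586963} is alternating-bilinear: e_{43}(P',Q') = e_{43}(P,Q)^det(M).
36*7 - 18*0 = 252; reduced mod 43: det = 37, inverse 7.
6-bit Miller (101011) on E'/F_{237212706586963} with a'=0, b'=137891166113778: accumulate tangent/chord ratios at Q'+S and P'+S'.
Result: e(P',Q') = 131263101841986 + 38649063072896*t + 200191806379881*t^2.
Finally e_{43}(P,Q) = 1049620652889 + 2177401677247*t + 33627227731007*t^2.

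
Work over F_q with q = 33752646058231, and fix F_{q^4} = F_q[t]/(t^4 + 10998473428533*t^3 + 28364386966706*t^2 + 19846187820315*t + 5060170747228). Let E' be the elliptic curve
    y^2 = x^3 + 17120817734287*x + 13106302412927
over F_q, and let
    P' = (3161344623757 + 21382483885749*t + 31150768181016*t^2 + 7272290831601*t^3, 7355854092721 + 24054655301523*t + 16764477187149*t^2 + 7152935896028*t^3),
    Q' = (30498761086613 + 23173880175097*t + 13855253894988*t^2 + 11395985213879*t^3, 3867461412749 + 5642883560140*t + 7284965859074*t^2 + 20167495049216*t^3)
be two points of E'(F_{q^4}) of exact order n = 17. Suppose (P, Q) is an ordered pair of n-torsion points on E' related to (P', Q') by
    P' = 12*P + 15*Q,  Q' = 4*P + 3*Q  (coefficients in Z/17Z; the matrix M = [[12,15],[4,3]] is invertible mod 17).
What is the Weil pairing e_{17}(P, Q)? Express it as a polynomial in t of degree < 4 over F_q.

28193521253703 + 30547417677904*t + 29208334745709*t^2 + 18582247218462*t^3

Alternating bilinearity on E[17] (values in mu_{17} in F_{33752646058231^4}) gives e(P',Q') = e(P,Q)^det(M).
det(M) mod 17 = 10; its inverse in (Z/17)^* is 12 (check: 10*12 mod 17 = 1).
Miller loop for e_{17} over F_{33752646058231^4}: bits of 17 = 10001; 4 double steps + 1 add steps, l/v at each.
So e_{17}(P',Q') = 11104913380632 + 21660447587876*t + 12709650129311*t^2 + 5821541031534*t^3.
Thus e_{17}(P,Q) = 28193521253703 + 30547417677904*t + 29208334745709*t^2 + 18582247218462*t^3.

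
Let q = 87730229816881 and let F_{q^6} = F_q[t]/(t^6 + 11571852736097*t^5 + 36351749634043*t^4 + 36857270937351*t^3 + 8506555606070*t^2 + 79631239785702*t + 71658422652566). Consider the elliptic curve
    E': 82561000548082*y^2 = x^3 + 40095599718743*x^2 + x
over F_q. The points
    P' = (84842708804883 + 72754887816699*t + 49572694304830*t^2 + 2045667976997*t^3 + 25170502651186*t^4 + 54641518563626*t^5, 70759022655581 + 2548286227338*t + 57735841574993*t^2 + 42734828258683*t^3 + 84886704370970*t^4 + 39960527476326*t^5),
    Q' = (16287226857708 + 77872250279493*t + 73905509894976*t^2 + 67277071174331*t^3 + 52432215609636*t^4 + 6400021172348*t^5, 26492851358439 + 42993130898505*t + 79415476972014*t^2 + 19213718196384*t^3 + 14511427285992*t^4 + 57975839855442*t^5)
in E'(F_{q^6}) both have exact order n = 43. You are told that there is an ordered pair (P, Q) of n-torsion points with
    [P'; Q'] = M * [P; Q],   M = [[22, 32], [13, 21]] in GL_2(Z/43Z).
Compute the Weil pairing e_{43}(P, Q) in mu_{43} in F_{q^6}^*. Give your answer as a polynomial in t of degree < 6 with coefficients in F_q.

e_{43}(aP+bQ,cP+dQ) = e_{43}(P,Q)^(ad-bc); with (a,b,c,d)=(22,32,13,21) this gives the det-43 law.
Hence e(P,Q) = e(P',Q')^{29} where 29 = 3^{-1} mod 43.
Undo Montgomery via alpha=37116803746127, beta=8106165509138: (a',b')=(61824380526825,35027991640506) over F_{87730229816881}.
Miller loop for e_{43} over F_{87730229816881^6}: bits of 43 = 101011; 5 double steps + 3 add steps, l/v at each.
f_P(D_Q)/f_Q(D_P) = 194983389159 + 17309818429750*t + 7003003554675*t^2 + 75700817358950*t^3 + 37848820151194*t^4 + 47961322463087*t^5.
Hence e(P,Q) = 66796593209996 + 75965549991178*t + 47958788857220*t^2 + 74016163214197*t^3 + 4596035765947*t^4 + 85350749646341*t^5 in F_{87730229816881^6}^*.

66796593209996 + 75965549991178*t + 47958788857220*t^2 + 74016163214197*t^3 + 4596035765947*t^4 + 85350749646341*t^5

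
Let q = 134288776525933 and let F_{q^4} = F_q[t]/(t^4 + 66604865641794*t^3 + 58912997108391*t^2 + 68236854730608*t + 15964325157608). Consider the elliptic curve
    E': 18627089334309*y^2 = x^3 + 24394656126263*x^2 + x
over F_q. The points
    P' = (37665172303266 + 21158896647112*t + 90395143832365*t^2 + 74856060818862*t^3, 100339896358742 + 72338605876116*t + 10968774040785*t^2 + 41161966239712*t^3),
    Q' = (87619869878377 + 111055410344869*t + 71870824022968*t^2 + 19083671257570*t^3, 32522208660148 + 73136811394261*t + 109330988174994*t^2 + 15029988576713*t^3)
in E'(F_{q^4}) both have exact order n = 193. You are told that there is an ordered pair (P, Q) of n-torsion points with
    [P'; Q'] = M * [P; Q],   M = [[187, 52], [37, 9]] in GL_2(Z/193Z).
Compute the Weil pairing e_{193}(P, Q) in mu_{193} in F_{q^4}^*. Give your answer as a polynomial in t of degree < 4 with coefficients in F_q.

120961061227556 + 26317490106623*t + 104695082324764*t^2 + 126296771243039*t^3

Alternating bilinearity on E[193] (values in mu_{193} in F_{134288776525933^4}) gives e(P',Q') = e(P,Q)^det(M).
So e_{193}(P,Q) = e_{193}(P',Q')^{4}, since 145*4 = 1 mod 193.
Montgomery->Weierstrass: x_W = 42815785325047*x+91055874414476, y_W=42815785325047*y on F_{134288776525933}; lands on y^2=x^3+81285398843192*x+15718568647532.
n = 193 = (11000001)_2 (8 bits, wt 3); accumulate f_{193,P'}(Q'+S)/f_{193,P'}(S) along the 7-step ladder.
Result: e(P',Q') = 86081407435518 + 19814741281536*t + 7612383952339*t^2 + 52102404641102*t^3.
Hence e(P,Q) = 120961061227556 + 26317490106623*t + 104695082324764*t^2 + 126296771243039*t^3 in F_{134288776525933^4}^*.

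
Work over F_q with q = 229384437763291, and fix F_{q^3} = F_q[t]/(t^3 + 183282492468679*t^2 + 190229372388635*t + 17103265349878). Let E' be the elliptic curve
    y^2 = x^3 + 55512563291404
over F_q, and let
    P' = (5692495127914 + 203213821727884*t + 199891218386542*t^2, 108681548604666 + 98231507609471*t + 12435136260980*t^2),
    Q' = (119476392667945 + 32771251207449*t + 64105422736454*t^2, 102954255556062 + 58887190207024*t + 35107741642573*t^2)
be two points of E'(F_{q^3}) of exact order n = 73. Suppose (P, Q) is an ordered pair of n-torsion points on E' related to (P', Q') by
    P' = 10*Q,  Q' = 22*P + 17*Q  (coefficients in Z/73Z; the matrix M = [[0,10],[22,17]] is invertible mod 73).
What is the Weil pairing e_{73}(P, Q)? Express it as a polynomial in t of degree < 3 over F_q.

The 73-Weil pairing on E[73] over F_{229384437763291} is alternating-bilinear: e_{73}(P',Q') = e_{73}(P,Q)^det(M).
Hence e(P,Q) = e(P',Q')^{72} where 72 = 72^{-1} mod 73.
Run Miller on y^2=x^3+55512563291404 over F_{229384437763291}: ladder 1001001 (7 bits); e = f_P(D_Q)/f_Q(D_P).
f_P(D_Q)/f_Q(D_P) = 152359307963979 + 153842121548195*t + 33963327378730*t^2.
Hence e(P,Q) = 202058483090999 + 13015833417613*t + 164410374516258*t^2 in F_{229384437763291^3}^*.

202058483090999 + 13015833417613*t + 164410374516258*t^2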